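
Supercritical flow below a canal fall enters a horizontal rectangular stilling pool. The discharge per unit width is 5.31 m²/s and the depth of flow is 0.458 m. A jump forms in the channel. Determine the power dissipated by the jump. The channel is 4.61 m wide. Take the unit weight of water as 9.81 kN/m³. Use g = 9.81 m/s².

V₁ = q/y₁ = 5.31/0.458 = 11.6 m/s. Fr₁ = V₁/√(g·y₁) = 11.6/√(9.81×0.458) = 5.47.
From the momentum equation for a rectangular channel, y₂/y₁ = ½[√(1 + 8Fr₁²) − 1] = ½[√240.3 − 1] = 7.25.
y₂ = 7.25 × 0.458 = 3.32 m.
Head loss: ΔE = (y₂ − y₁)³/(4y₁y₂) = (3.32 − 0.458)³/(4×0.458×3.32) = 23.5/6.08 = 3.86 m.
Q = q·b = 5.31 × 4.61 = 24.5 m³/s. P = γ·Q·ΔE = 9.81 × 24.5 × 3.86 = 926 kW.

P = 926 kW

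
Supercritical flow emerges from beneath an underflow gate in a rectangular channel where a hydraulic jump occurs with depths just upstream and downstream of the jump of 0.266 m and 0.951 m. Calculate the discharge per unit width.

q = 1.23 m²/s

For a rectangular channel the momentum equation gives q² = ½·g·y₁·y₂·(y₁ + y₂) = ½×9.81×0.266×0.951×1.22 = 1.51.
q = √1.51 = 1.23 m²/s.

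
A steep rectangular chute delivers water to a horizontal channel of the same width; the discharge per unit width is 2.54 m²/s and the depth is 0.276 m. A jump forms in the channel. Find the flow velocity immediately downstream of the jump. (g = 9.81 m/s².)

V₂ = 1.24 m/s

V₁ = q/y₁ = 2.54/0.276 = 9.20 m/s. Fr₁ = V₁/√(g·y₁) = 9.20/√(9.81×0.276) = 5.59.
Bélanger equation: y₂/y₁ = ½[√(1 + 8Fr₁²) − 1] = ½[√251.2 − 1] = 7.43.
y₂ = 7.43 × 0.276 = 2.05 m.
V₂ = q/y₂ = 2.54/2.05 = 1.24 m/s.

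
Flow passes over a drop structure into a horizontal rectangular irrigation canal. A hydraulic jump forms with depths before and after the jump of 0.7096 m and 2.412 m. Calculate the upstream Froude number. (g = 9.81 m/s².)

Fr₁ = 2.734

For a rectangular channel the momentum equation gives q² = ½·g·y₁·y₂·(y₁ + y₂) = ½×9.81×0.7096×2.412×3.122 = 26.21.
q = √26.21 = 5.119 m²/s.
V₁ = q/y₁ = 7.214 m/s; Fr₁ = V₁/√(g·y₁) = 2.734.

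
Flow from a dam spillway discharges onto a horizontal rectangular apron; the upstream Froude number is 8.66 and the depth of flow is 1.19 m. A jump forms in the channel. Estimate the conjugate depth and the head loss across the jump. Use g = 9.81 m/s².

Fr₁ = 8.66 (given).
By Bélanger, y₂/y₁ = ½[√(1 + 8Fr₁²) − 1] = ½[√601.0 − 1] = 11.8.
y₂ = 11.8 × 1.19 = 14.0 m.
V₁ = Fr₁·√(g·y₁) = 8.66×√(9.81×1.19) = 29.6 m/s; q = V₁·y₁ = 35.2 m²/s. V₂ = q/y₂ = 35.2/14.0 = 2.52 m/s. E₁ = y₁ + V₁²/2g = 45.8 m; E₂ = y₂ + V₂²/2g = 14.3 m. ΔE = E₁ − E₂ = 31.5 m.

y₂ = 14.0 m; ΔE = 31.5 m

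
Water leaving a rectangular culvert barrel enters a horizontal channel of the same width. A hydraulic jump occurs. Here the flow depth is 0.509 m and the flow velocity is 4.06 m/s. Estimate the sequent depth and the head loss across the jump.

Fr₁ = V₁/√(g·y₁) = 4.06/√(9.81×0.509) = 1.82.
Bélanger equation: y₂/y₁ = ½[√(1 + 8Fr₁²) − 1] = ½[√27.41 − 1] = 2.12.
y₂ = 2.12 × 0.509 = 1.08 m.
Head loss: ΔE = (y₂ − y₁)³/(4y₁y₂) = (1.08 − 0.509)³/(4×0.509×1.08) = 0.184/2.19 = 0.0839 m.

y₂ = 1.08 m; ΔE = 0.0839 m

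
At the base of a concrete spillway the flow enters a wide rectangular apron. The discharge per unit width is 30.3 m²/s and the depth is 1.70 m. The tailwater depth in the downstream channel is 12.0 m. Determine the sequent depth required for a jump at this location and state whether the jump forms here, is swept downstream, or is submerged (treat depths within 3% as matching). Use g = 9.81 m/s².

y₂ = 9.68 m; the jump is submerged

V₁ = q/y₁ = 30.3/1.70 = 17.8 m/s. Fr₁ = V₁/√(g·y₁) = 17.8/√(9.81×1.70) = 4.36.
Bélanger equation: y₂/y₁ = ½[√(1 + 8Fr₁²) − 1] = ½[√153.4 − 1] = 5.69.
y₂ = 5.69 × 1.70 = 9.68 m.
Tailwater y_tw = 12.0 m: y_tw > y₂, so the jump is submerged.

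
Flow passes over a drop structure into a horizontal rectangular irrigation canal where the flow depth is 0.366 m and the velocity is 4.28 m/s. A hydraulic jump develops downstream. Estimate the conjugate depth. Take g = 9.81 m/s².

y₂ = 1.00 m

Fr₁ = V₁/√(g·y₁) = 4.28/√(9.81×0.366) = 2.26.
By Bélanger, y₂/y₁ = ½[√(1 + 8Fr₁²) − 1] = ½[√41.82 − 1] = 2.73.
y₂ = 2.73 × 0.366 = 1.00 m.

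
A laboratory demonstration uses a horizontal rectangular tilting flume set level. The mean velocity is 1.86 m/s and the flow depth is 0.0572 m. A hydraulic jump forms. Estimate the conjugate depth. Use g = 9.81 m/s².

Fr₁ = V₁/√(g·y₁) = 1.86/√(9.81×0.0572) = 2.48.
Sequent-depth ratio: y₂/y₁ = ½[√(1 + 8Fr₁²) − 1] = ½[√50.32 − 1] = 3.05.
y₂ = 3.05 × 0.0572 = 0.174 m.

y₂ = 0.174 m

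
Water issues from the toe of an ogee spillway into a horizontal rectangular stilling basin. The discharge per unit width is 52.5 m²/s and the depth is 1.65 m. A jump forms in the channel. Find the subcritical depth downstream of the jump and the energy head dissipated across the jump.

V₁ = q/y₁ = 52.5/1.65 = 31.8 m/s. Fr₁ = V₁/√(g·y₁) = 31.8/√(9.81×1.65) = 7.91.
From the momentum equation for a rectangular channel, y₂/y₁ = ½[√(1 + 8Fr₁²) − 1] = ½[√501.4 − 1] = 10.7.
y₂ = 10.7 × 1.65 = 17.6 m.
V₂ = q/y₂ = 52.5/17.6 = 2.97 m/s. E₁ = y₁ + V₁²/2g = 53.3 m; E₂ = y₂ + V₂²/2g = 18.1 m. ΔE = E₁ − E₂ = 35.2 m.

y₂ = 17.6 m; ΔE = 35.2 m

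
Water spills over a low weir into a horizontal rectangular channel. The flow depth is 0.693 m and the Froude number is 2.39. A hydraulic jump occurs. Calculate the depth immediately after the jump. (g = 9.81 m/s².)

Fr₁ = 2.39 (given).
From the momentum equation for a rectangular channel, y₂/y₁ = ½[√(1 + 8Fr₁²) − 1] = ½[√46.70 − 1] = 2.92.
y₂ = 2.92 × 0.693 = 2.02 m.

y₂ = 2.02 m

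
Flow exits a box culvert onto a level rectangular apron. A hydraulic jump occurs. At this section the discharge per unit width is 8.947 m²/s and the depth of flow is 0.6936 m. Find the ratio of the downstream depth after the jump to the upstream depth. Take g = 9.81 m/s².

y₂/y₁ = 6.511

V₁ = q/y₁ = 8.947/0.6936 = 12.90 m/s. Fr₁ = V₁/√(g·y₁) = 12.90/√(9.81×0.6936) = 4.945.
From the momentum equation for a rectangular channel, y₂/y₁ = ½[√(1 + 8Fr₁²) − 1] = ½[√196.64 − 1] = 6.511.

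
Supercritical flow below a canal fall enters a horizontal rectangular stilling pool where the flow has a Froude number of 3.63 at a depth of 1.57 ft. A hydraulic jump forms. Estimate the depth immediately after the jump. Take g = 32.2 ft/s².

Fr₁ = 3.63 (given).
Conjugate-depth relation: y₂/y₁ = ½[√(1 + 8Fr₁²) − 1] = ½[√106.4 − 1] = 4.66.
y₂ = 4.66 × 1.57 = 7.31 ft.

y₂ = 7.31 ft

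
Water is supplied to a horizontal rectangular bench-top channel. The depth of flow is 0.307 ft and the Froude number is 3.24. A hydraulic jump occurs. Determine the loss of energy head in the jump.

Fr₁ = 3.24 (given).
Sequent-depth ratio: y₂/y₁ = ½[√(1 + 8Fr₁²) − 1] = ½[√84.98 − 1] = 4.11.
y₂ = 4.11 × 0.307 = 1.26 ft.
V₁ = Fr₁·√(g·y₁) = 3.24×√(32.2×0.307) = 10.2 ft/s; q = V₁·y₁ = 3.13 ft²/s. V₂ = q/y₂ = 3.13/1.26 = 2.48 ft/s. E₁ = y₁ + V₁²/2g = 1.92 ft; E₂ = y₂ + V₂²/2g = 1.36 ft. ΔE = E₁ − E₂ = 0.561 ft.

ΔE = 0.561 ft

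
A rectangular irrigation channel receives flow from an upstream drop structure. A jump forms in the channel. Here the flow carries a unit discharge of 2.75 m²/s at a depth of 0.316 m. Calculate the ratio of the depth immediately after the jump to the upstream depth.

y₂/y₁ = 6.51

V₁ = q/y₁ = 2.75/0.316 = 8.70 m/s. Fr₁ = V₁/√(g·y₁) = 8.70/√(9.81×0.316) = 4.94.
Conjugate-depth relation: y₂/y₁ = ½[√(1 + 8Fr₁²) − 1] = ½[√196.4 − 1] = 6.51.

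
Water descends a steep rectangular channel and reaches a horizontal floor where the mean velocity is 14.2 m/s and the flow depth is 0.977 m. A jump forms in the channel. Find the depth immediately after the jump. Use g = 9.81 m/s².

Fr₁ = V₁/√(g·y₁) = 14.2/√(9.81×0.977) = 4.59.
Conjugate-depth relation: y₂/y₁ = ½[√(1 + 8Fr₁²) − 1] = ½[√169.3 − 1] = 6.01.
y₂ = 6.01 × 0.977 = 5.87 m.

y₂ = 5.87 m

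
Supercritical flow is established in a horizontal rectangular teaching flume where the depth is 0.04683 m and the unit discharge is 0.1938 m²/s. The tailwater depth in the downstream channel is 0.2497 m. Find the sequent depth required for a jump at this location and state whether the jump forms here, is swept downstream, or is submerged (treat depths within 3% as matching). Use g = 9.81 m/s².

y₂ = 0.3816 m; the jump is swept downstream

V₁ = q/y₁ = 0.1938/0.04683 = 4.138 m/s. Fr₁ = V₁/√(g·y₁) = 4.138/√(9.81×0.04683) = 6.106.
Conjugate-depth relation: y₂/y₁ = ½[√(1 + 8Fr₁²) − 1] = ½[√299.23 − 1] = 8.149.
y₂ = 8.149 × 0.04683 = 0.3816 m.
Tailwater y_tw = 0.2497 m: y_tw < y₂, so the jump is swept downstream.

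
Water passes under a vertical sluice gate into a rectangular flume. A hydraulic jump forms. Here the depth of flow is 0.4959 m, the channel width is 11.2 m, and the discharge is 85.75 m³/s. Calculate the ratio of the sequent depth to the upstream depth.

y₂/y₁ = 9.412

q = Q/b = 85.75/11.2 = 7.656 m²/s; V₁ = q/y₁ = 15.44 m/s. Fr₁ = V₁/√(g·y₁) = 7.000.
By Bélanger, y₂/y₁ = ½[√(1 + 8Fr₁²) − 1] = ½[√392.99 − 1] = 9.412.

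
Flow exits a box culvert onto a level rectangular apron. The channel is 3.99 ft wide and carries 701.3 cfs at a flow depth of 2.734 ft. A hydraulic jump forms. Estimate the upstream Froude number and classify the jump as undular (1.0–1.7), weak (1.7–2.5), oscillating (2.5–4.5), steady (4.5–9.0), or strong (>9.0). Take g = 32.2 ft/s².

Fr₁ = 6.852; steady jump

q = Q/b = 701.3/3.99 = 175.8 ft²/s; V₁ = q/y₁ = 64.29 ft/s. Fr₁ = V₁/√(g·y₁) = 6.852.
Fr₁ = 6.852 lies in the steady range.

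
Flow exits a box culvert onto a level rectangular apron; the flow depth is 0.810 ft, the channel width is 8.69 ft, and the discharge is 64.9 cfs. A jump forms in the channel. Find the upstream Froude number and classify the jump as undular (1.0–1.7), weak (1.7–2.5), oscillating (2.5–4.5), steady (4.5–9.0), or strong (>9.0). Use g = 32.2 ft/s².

q = Q/b = 64.9/8.69 = 7.47 ft²/s; V₁ = q/y₁ = 9.22 ft/s. Fr₁ = V₁/√(g·y₁) = 1.81.
Fr₁ = 1.81 lies in the weak range.

Fr₁ = 1.81; weak jump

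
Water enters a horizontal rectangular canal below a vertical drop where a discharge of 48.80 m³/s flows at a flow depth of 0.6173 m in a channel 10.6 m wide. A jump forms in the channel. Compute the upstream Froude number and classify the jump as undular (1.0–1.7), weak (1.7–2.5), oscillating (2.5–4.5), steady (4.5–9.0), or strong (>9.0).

q = Q/b = 48.80/10.6 = 4.604 m²/s; V₁ = q/y₁ = 7.458 m/s. Fr₁ = V₁/√(g·y₁) = 3.031.
Fr₁ = 3.031 lies in the oscillating range.

Fr₁ = 3.031; oscillating jump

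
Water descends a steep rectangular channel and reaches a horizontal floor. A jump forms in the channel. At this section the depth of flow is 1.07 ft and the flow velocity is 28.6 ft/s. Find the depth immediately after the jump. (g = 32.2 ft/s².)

Fr₁ = V₁/√(g·y₁) = 28.6/√(32.2×1.07) = 4.87.
By Bélanger, y₂/y₁ = ½[√(1 + 8Fr₁²) − 1] = ½[√190.9 − 1] = 6.41.
y₂ = 6.41 × 1.07 = 6.86 ft.

y₂ = 6.86 ft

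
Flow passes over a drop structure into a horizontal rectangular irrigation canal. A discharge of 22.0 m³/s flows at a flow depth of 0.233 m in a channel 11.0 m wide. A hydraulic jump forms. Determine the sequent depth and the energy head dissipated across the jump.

q = Q/b = 22.0/11.0 = 2.00 m²/s; V₁ = q/y₁ = 8.58 m/s. Fr₁ = V₁/√(g·y₁) = 5.68.
By Bélanger, y₂/y₁ = ½[√(1 + 8Fr₁²) − 1] = ½[√258.9 − 1] = 7.54.
y₂ = 7.54 × 0.233 = 1.76 m.
V₂ = q/y₂ = 2.00/1.76 = 1.14 m/s. E₁ = y₁ + V₁²/2g = 3.99 m; E₂ = y₂ + V₂²/2g = 1.82 m. ΔE = E₁ − E₂ = 2.16 m.

y₂ = 1.76 m; ΔE = 2.16 m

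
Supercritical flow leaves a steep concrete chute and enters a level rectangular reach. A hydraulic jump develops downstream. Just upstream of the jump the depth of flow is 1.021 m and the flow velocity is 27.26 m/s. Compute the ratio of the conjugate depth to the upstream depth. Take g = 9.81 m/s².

Fr₁ = V₁/√(g·y₁) = 27.26/√(9.81×1.021) = 8.613.
Conjugate-depth relation: y₂/y₁ = ½[√(1 + 8Fr₁²) − 1] = ½[√594.54 − 1] = 11.69.

y₂/y₁ = 11.69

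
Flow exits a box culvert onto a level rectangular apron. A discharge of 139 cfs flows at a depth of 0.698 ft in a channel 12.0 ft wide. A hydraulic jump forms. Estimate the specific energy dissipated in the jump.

q = Q/b = 139/12.0 = 11.6 ft²/s; V₁ = q/y₁ = 16.6 ft/s. Fr₁ = V₁/√(g·y₁) = 3.50.
Bélanger equation: y₂/y₁ = ½[√(1 + 8Fr₁²) − 1] = ½[√99.02 − 1] = 4.48.
y₂ = 4.48 × 0.698 = 3.12 ft.
Head loss: ΔE = (y₂ − y₁)³/(4y₁y₂) = (3.12 − 0.698)³/(4×0.698×3.12) = 14.3/8.72 = 1.64 ft.

ΔE = 1.64 ft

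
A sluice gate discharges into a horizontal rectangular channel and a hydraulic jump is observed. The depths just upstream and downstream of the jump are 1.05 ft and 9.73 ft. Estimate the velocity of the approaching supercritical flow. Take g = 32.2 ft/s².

For a rectangular channel the momentum equation gives q² = ½·g·y₁·y₂·(y₁ + y₂) = ½×32.2×1.05×9.73×10.8 = 1773.
q = √1773 = 42.1 ft²/s.
V₁ = q/y₁ = 42.1/1.05 = 40.1 ft/s.

V₁ = 40.1 ft/s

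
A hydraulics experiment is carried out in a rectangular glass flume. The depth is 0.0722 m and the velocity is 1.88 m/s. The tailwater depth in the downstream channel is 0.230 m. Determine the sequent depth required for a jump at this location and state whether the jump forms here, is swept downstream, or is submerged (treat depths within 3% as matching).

y₂ = 0.195 m; the jump is submerged

Fr₁ = V₁/√(g·y₁) = 1.88/√(9.81×0.0722) = 2.23.
Conjugate-depth relation: y₂/y₁ = ½[√(1 + 8Fr₁²) − 1] = ½[√40.92 − 1] = 2.70.
y₂ = 2.70 × 0.0722 = 0.195 m.
Tailwater y_tw = 0.230 m: y_tw > y₂, so the jump is submerged.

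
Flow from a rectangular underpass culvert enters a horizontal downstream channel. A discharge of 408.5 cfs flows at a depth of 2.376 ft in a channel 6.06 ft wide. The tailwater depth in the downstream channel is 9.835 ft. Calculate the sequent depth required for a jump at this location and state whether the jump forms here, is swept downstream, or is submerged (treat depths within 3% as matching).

y₂ = 9.775 ft; the jump forms here

q = Q/b = 408.5/6.06 = 67.41 ft²/s; V₁ = q/y₁ = 28.37 ft/s. Fr₁ = V₁/√(g·y₁) = 3.244.
Bélanger equation: y₂/y₁ = ½[√(1 + 8Fr₁²) − 1] = ½[√85.165 − 1] = 4.114.
y₂ = 4.114 × 2.376 = 9.775 ft.
Tailwater y_tw = 9.835 ft: y_tw ≈ y₂, so the jump forms here.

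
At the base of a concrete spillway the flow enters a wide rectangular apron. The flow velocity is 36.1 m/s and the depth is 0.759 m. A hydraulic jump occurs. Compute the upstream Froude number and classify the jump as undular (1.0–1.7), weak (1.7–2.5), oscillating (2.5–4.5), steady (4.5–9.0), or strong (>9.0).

Fr₁ = V₁/√(g·y₁) = 36.1/√(9.81×0.759) = 13.2.
Fr₁ = 13.2 lies in the strong range.

Fr₁ = 13.2; strong jump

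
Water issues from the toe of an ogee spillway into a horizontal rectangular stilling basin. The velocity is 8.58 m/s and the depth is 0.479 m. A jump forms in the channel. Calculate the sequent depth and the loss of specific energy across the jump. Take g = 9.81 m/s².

y₂ = 2.45 m; ΔE = 1.64 m

Fr₁ = V₁/√(g·y₁) = 8.58/√(9.81×0.479) = 3.96.
Sequent-depth ratio: y₂/y₁ = ½[√(1 + 8Fr₁²) − 1] = ½[√126.3 − 1] = 5.12.
y₂ = 5.12 × 0.479 = 2.45 m.
Head loss: ΔE = (y₂ − y₁)³/(4y₁y₂) = (2.45 − 0.479)³/(4×0.479×2.45) = 7.69/4.70 = 1.64 m.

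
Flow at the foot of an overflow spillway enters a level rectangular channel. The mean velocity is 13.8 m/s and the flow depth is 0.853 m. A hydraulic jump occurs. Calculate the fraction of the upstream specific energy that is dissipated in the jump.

ΔE/E₁ = 0.470 (47.0%)

Fr₁ = V₁/√(g·y₁) = 13.8/√(9.81×0.853) = 4.77.
Conjugate-depth relation: y₂/y₁ = ½[√(1 + 8Fr₁²) − 1] = ½[√183.1 − 1] = 6.27.
y₂ = 6.27 × 0.853 = 5.34 m.
E₁ = y₁ + V₁²/2g = 10.6 m. ΔE = (y₂ − y₁)³/(4y₁y₂) = 4.97 m. ΔE/E₁ = 4.97/10.6 = 0.470.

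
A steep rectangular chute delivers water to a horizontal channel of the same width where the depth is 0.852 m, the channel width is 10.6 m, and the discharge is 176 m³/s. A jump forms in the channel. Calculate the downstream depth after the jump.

q = Q/b = 176/10.6 = 16.6 m²/s; V₁ = q/y₁ = 19.5 m/s. Fr₁ = V₁/√(g·y₁) = 6.74.
Sequent-depth ratio: y₂/y₁ = ½[√(1 + 8Fr₁²) − 1] = ½[√364.5 − 1] = 9.05.
y₂ = 9.05 × 0.852 = 7.71 m.

y₂ = 7.71 m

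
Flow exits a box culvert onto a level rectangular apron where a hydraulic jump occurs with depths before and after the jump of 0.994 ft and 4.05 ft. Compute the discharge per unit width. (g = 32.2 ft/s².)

For a rectangular channel the momentum equation gives q² = ½·g·y₁·y₂·(y₁ + y₂) = ½×32.2×0.994×4.05×5.04 = 327.
q = √327 = 18.1 ft²/s.

q = 18.1 ft²/s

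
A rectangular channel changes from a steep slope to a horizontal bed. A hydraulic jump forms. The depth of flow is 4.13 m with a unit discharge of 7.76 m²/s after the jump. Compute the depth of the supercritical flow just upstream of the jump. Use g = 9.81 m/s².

V₂ = q/y₂ = 7.76/4.13 = 1.88 m/s; Fr₂ = V₂/√(g·y₂) = 0.295.
Applying the sequent-depth relation in reverse, y₁/y₂ = ½[√(1 + 8Fr₂²) − 1] = ½[√1.697 − 1] = 0.151.
y₁ = 0.151 × 4.13 = 0.625 m.

y₁ = 0.625 m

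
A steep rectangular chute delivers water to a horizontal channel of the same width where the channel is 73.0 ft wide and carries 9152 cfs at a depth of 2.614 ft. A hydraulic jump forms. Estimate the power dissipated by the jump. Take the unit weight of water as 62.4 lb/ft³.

P = 20270 hp

q = Q/b = 9152/73.0 = 125.4 ft²/s; V₁ = q/y₁ = 47.96 ft/s. Fr₁ = V₁/√(g·y₁) = 5.228.
Sequent-depth ratio: y₂/y₁ = ½[√(1 + 8Fr₁²) − 1] = ½[√219.63 − 1] = 6.910.
y₂ = 6.910 × 2.614 = 18.06 ft.
Head loss: ΔE = (y₂ − y₁)³/(4y₁y₂) = (18.06 − 2.614)³/(4×2.614×18.06) = 3687/188.9 = 19.52 ft.
P = γ·Q·ΔE/550 = 62.4 × 9152 × 19.52 / 550 = 20270 hp.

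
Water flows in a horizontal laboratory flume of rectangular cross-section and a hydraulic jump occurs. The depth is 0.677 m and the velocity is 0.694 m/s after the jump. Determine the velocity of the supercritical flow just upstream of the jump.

V₁ = 5.40 m/s

Fr₂ = V₂/√(g·y₂) = 0.694/√(9.81×0.677) = 0.269.
Since the conjugate-depth ratio holds either way, y₁/y₂ = ½[√(1 + 8Fr₂²) − 1] = ½[√1.580 − 1] = 0.129.
y₁ = 0.129 × 0.677 = 0.0870 m.
V₁ = q/y₁ = 0.470/0.0870 = 5.40 m/s.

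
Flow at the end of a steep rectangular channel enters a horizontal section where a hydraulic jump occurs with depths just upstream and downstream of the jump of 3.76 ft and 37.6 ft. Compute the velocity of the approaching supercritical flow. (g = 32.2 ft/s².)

For a rectangular channel the momentum equation gives q² = ½·g·y₁·y₂·(y₁ + y₂) = ½×32.2×3.76×37.6×41.4 = 94142.
q = √94142 = 307 ft²/s.
V₁ = q/y₁ = 307/3.76 = 81.6 ft/s.

V₁ = 81.6 ft/s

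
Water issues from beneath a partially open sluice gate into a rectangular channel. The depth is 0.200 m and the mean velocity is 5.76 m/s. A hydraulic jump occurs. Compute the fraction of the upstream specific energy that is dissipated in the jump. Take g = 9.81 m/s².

Fr₁ = V₁/√(g·y₁) = 5.76/√(9.81×0.200) = 4.11.
By Bélanger, y₂/y₁ = ½[√(1 + 8Fr₁²) − 1] = ½[√136.3 − 1] = 5.34.
y₂ = 5.34 × 0.200 = 1.07 m.
E₁ = y₁ + V₁²/2g = 1.89 m. ΔE = (y₂ − y₁)³/(4y₁y₂) = 0.764 m. ΔE/E₁ = 0.764/1.89 = 0.404.

ΔE/E₁ = 0.404 (40.4%)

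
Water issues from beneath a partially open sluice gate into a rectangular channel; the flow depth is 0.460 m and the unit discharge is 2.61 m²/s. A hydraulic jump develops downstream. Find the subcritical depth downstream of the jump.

V₁ = q/y₁ = 2.61/0.460 = 5.67 m/s. Fr₁ = V₁/√(g·y₁) = 5.67/√(9.81×0.460) = 2.67.
Conjugate-depth relation: y₂/y₁ = ½[√(1 + 8Fr₁²) − 1] = ½[√58.07 − 1] = 3.31.
y₂ = 3.31 × 0.460 = 1.52 m.

y₂ = 1.52 m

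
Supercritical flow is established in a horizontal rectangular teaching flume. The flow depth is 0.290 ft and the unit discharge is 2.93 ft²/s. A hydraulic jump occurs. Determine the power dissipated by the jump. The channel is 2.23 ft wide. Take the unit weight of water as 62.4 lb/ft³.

V₁ = q/y₁ = 2.93/0.290 = 10.1 ft/s. Fr₁ = V₁/√(g·y₁) = 10.1/√(32.2×0.290) = 3.31.
Sequent-depth ratio: y₂/y₁ = ½[√(1 + 8Fr₁²) − 1] = ½[√88.45 − 1] = 4.20.
y₂ = 4.20 × 0.290 = 1.22 ft.
Head loss: ΔE = (y₂ − y₁)³/(4y₁y₂) = (1.22 − 0.290)³/(4×0.290×1.22) = 0.801/1.41 = 0.567 ft.
Q = q·b = 2.93 × 2.23 = 6.53 cfs. P = γ·Q·ΔE/550 = 62.4 × 6.53 × 0.567 / 550 = 0.420 hp.

P = 0.420 hp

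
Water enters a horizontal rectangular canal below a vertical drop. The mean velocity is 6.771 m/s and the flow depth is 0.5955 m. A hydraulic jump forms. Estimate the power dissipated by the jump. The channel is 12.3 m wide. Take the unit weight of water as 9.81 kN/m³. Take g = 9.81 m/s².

Fr₁ = V₁/√(g·y₁) = 6.771/√(9.81×0.5955) = 2.801.
Sequent-depth ratio: y₂/y₁ = ½[√(1 + 8Fr₁²) − 1] = ½[√63.783 − 1] = 3.493.
y₂ = 3.493 × 0.5955 = 2.080 m.
Head loss: ΔE = (y₂ − y₁)³/(4y₁y₂) = (2.080 − 0.5955)³/(4×0.5955×2.080) = 3.273/4.955 = 0.6605 m.
q = V₁·y₁ = 6.771 × 0.5955 = 4.032 m²/s. Q = q·b = 4.032 × 12.3 = 49.60 m³/s. P = γ·Q·ΔE = 9.81 × 49.60 × 0.6605 = 321.4 kW.

P = 321.4 kW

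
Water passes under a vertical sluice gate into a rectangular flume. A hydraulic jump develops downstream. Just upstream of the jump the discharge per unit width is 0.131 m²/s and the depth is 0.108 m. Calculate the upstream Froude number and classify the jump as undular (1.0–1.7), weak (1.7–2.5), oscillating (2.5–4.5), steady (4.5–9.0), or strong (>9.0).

Fr₁ = 1.18; undular jump

V₁ = q/y₁ = 0.131/0.108 = 1.21 m/s. Fr₁ = V₁/√(g·y₁) = 1.21/√(9.81×0.108) = 1.18.
Fr₁ = 1.18 lies in the undular range.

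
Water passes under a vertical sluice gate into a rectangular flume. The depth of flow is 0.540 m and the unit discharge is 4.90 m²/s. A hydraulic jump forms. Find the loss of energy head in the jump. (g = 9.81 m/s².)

ΔE = 1.82 m

V₁ = q/y₁ = 4.90/0.540 = 9.07 m/s. Fr₁ = V₁/√(g·y₁) = 9.07/√(9.81×0.540) = 3.94.
Bélanger equation: y₂/y₁ = ½[√(1 + 8Fr₁²) − 1] = ½[√125.3 − 1] = 5.10.
y₂ = 5.10 × 0.540 = 2.75 m.
Head loss: ΔE = (y₂ − y₁)³/(4y₁y₂) = (2.75 − 0.540)³/(4×0.540×2.75) = 10.8/5.95 = 1.82 m.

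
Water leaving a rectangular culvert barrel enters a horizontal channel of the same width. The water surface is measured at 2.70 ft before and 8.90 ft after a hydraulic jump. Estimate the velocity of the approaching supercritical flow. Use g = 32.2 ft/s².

V₁ = 24.8 ft/s

For a rectangular channel the momentum equation gives q² = ½·g·y₁·y₂·(y₁ + y₂) = ½×32.2×2.70×8.90×11.6 = 4488.
q = √4488 = 67.0 ft²/s.
V₁ = q/y₁ = 67.0/2.70 = 24.8 ft/s.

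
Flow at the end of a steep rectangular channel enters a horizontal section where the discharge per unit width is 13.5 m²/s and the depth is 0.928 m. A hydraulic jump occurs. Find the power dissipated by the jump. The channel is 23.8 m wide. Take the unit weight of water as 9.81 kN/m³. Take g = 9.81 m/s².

P = 17541 kW

V₁ = q/y₁ = 13.5/0.928 = 14.5 m/s. Fr₁ = V₁/√(g·y₁) = 14.5/√(9.81×0.928) = 4.82.
Bélanger equation: y₂/y₁ = ½[√(1 + 8Fr₁²) − 1] = ½[√187.0 − 1] = 6.34.
y₂ = 6.34 × 0.928 = 5.88 m.
V₂ = q/y₂ = 13.5/5.88 = 2.30 m/s. E₁ = y₁ + V₁²/2g = 11.7 m; E₂ = y₂ + V₂²/2g = 6.15 m. ΔE = E₁ − E₂ = 5.57 m.
Q = q·b = 13.5 × 23.8 = 321 m³/s. P = γ·Q·ΔE = 9.81 × 321 × 5.57 = 17541 kW.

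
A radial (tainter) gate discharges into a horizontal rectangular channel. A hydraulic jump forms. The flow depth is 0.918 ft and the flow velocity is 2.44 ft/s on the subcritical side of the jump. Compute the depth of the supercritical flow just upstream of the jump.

y₁ = 0.283 ft

Fr₂ = V₂/√(g·y₂) = 2.44/√(32.2×0.918) = 0.449.
Since the conjugate-depth ratio holds either way, y₁/y₂ = ½[√(1 + 8Fr₂²) − 1] = ½[√2.611 − 1] = 0.308.
y₁ = 0.308 × 0.918 = 0.283 ft.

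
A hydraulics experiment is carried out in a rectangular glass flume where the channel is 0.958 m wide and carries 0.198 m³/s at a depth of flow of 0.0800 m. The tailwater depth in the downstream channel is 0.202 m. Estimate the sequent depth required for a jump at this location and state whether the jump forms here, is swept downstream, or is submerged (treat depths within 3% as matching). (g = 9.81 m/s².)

y₂ = 0.292 m; the jump is swept downstream

q = Q/b = 0.198/0.958 = 0.207 m²/s; V₁ = q/y₁ = 2.58 m/s. Fr₁ = V₁/√(g·y₁) = 2.92.
By Bélanger, y₂/y₁ = ½[√(1 + 8Fr₁²) − 1] = ½[√69.04 − 1] = 3.65.
y₂ = 3.65 × 0.0800 = 0.292 m.
Tailwater y_tw = 0.202 m: y_tw < y₂, so the jump is swept downstream.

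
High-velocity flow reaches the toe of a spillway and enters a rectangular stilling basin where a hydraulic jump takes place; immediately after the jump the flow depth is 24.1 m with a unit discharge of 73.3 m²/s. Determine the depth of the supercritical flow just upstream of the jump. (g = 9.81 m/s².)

y₁ = 1.76 m

V₂ = q/y₂ = 73.3/24.1 = 3.04 m/s; Fr₂ = V₂/√(g·y₂) = 0.198.
Applying the sequent-depth relation in reverse, y₁/y₂ = ½[√(1 + 8Fr₂²) − 1] = ½[√1.313 − 1] = 0.0729.
y₁ = 0.0729 × 24.1 = 1.76 m.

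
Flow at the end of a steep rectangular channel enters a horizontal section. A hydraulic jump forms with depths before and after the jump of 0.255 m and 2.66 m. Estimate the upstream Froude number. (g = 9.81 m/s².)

For a rectangular channel the momentum equation gives q² = ½·g·y₁·y₂·(y₁ + y₂) = ½×9.81×0.255×2.66×2.92 = 9.70.
q = √9.70 = 3.11 m²/s.
V₁ = q/y₁ = 12.2 m/s; Fr₁ = V₁/√(g·y₁) = 7.72.

Fr₁ = 7.72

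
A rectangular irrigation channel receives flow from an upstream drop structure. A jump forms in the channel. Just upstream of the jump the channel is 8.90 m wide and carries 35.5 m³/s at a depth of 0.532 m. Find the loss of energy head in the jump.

ΔE = 1.01 m

q = Q/b = 35.5/8.90 = 3.99 m²/s; V₁ = q/y₁ = 7.50 m/s. Fr₁ = V₁/√(g·y₁) = 3.28.
By Bélanger, y₂/y₁ = ½[√(1 + 8Fr₁²) − 1] = ½[√87.17 − 1] = 4.17.
y₂ = 4.17 × 0.532 = 2.22 m.
Head loss: ΔE = (y₂ − y₁)³/(4y₁y₂) = (2.22 − 0.532)³/(4×0.532×2.22) = 4.79/4.72 = 1.01 m.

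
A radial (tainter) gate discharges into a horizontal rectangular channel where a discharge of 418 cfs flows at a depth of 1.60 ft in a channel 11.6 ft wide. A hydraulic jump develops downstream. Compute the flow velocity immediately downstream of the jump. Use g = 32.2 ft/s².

q = Q/b = 418/11.6 = 36.0 ft²/s; V₁ = q/y₁ = 22.5 ft/s. Fr₁ = V₁/√(g·y₁) = 3.14.
Conjugate-depth relation: y₂/y₁ = ½[√(1 + 8Fr₁²) − 1] = ½[√79.76 − 1] = 3.97.
y₂ = 3.97 × 1.60 = 6.34 ft.
V₂ = q/y₂ = 36.0/6.34 = 5.68 ft/s.

V₂ = 5.68 ft/s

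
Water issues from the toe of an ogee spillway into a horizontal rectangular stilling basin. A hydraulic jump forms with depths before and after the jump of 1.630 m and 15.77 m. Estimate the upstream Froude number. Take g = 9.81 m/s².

For a rectangular channel the momentum equation gives q² = ½·g·y₁·y₂·(y₁ + y₂) = ½×9.81×1.630×15.77×17.40 = 2194.
q = √2194 = 46.84 m²/s.
V₁ = q/y₁ = 28.74 m/s; Fr₁ = V₁/√(g·y₁) = 7.186.

Fr₁ = 7.186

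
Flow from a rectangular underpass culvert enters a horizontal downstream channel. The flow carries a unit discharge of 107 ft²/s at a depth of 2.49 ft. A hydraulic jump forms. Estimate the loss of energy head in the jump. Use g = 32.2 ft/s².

V₁ = q/y₁ = 107/2.49 = 43.0 ft/s. Fr₁ = V₁/√(g·y₁) = 43.0/√(32.2×2.49) = 4.80.
By Bélanger, y₂/y₁ = ½[√(1 + 8Fr₁²) − 1] = ½[√185.2 − 1] = 6.31.
y₂ = 6.31 × 2.49 = 15.7 ft.
Head loss: ΔE = (y₂ − y₁)³/(4y₁y₂) = (15.7 − 2.49)³/(4×2.49×15.7) = 2305/156 = 14.7 ft.

ΔE = 14.7 ft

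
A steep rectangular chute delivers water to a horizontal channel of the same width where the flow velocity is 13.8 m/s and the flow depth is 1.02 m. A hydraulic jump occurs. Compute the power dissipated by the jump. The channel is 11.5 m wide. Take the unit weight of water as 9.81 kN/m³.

P = 7341 kW

Fr₁ = V₁/√(g·y₁) = 13.8/√(9.81×1.02) = 4.36.
Conjugate-depth relation: y₂/y₁ = ½[√(1 + 8Fr₁²) − 1] = ½[√153.3 − 1] = 5.69.
y₂ = 5.69 × 1.02 = 5.80 m.
q = V₁·y₁ = 13.8 × 1.02 = 14.1 m²/s. V₂ = q/y₂ = 14.1/5.80 = 2.43 m/s. E₁ = y₁ + V₁²/2g = 10.7 m; E₂ = y₂ + V₂²/2g = 6.10 m. ΔE = E₁ − E₂ = 4.62 m.
Q = q·b = 14.1 × 11.5 = 162 m³/s. P = γ·Q·ΔE = 9.81 × 162 × 4.62 = 7341 kW.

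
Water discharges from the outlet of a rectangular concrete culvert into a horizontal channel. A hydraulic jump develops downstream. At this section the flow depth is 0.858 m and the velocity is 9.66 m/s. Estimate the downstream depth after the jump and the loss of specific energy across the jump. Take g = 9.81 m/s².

y₂ = 3.63 m; ΔE = 1.72 m

Fr₁ = V₁/√(g·y₁) = 9.66/√(9.81×0.858) = 3.33.
From the momentum equation for a rectangular channel, y₂/y₁ = ½[√(1 + 8Fr₁²) − 1] = ½[√89.69 − 1] = 4.24.
y₂ = 4.24 × 0.858 = 3.63 m.
q = V₁·y₁ = 9.66 × 0.858 = 8.29 m²/s. V₂ = q/y₂ = 8.29/3.63 = 2.28 m/s. E₁ = y₁ + V₁²/2g = 5.61 m; E₂ = y₂ + V₂²/2g = 3.90 m. ΔE = E₁ − E₂ = 1.72 m.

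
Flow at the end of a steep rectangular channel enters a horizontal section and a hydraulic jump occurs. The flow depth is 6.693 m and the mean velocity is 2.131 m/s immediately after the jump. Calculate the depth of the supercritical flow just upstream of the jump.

y₁ = 0.8243 m

Fr₂ = V₂/√(g·y₂) = 2.131/√(9.81×6.693) = 0.2630.
Since the conjugate-depth ratio holds either way, y₁/y₂ = ½[√(1 + 8Fr₂²) − 1] = ½[√1.5533 − 1] = 0.1232.
y₁ = 0.1232 × 6.693 = 0.8243 m.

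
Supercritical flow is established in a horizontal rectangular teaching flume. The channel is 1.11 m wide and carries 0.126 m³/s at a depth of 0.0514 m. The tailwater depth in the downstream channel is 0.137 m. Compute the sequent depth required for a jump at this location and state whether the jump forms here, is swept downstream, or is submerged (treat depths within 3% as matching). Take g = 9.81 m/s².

q = Q/b = 0.126/1.11 = 0.114 m²/s; V₁ = q/y₁ = 2.21 m/s. Fr₁ = V₁/√(g·y₁) = 3.11.
Bélanger equation: y₂/y₁ = ½[√(1 + 8Fr₁²) − 1] = ½[√78.38 − 1] = 3.93.
y₂ = 3.93 × 0.0514 = 0.202 m.
Tailwater y_tw = 0.137 m: y_tw < y₂, so the jump is swept downstream.

y₂ = 0.202 m; the jump is swept downstream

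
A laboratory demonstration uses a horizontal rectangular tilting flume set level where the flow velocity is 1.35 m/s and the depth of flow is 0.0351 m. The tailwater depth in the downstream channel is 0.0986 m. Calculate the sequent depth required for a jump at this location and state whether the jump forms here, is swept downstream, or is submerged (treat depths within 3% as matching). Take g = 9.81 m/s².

Fr₁ = V₁/√(g·y₁) = 1.35/√(9.81×0.0351) = 2.30.
Sequent-depth ratio: y₂/y₁ = ½[√(1 + 8Fr₁²) − 1] = ½[√43.34 − 1] = 2.79.
y₂ = 2.79 × 0.0351 = 0.0980 m.
Tailwater y_tw = 0.0986 m: y_tw ≈ y₂, so the jump forms here.

y₂ = 0.0980 m; the jump forms here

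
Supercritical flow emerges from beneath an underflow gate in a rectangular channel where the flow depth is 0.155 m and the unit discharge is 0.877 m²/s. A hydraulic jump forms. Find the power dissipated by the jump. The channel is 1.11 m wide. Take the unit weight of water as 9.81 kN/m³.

V₁ = q/y₁ = 0.877/0.155 = 5.66 m/s. Fr₁ = V₁/√(g·y₁) = 5.66/√(9.81×0.155) = 4.59.
Conjugate-depth relation: y₂/y₁ = ½[√(1 + 8Fr₁²) − 1] = ½[√169.4 − 1] = 6.01.
y₂ = 6.01 × 0.155 = 0.931 m.
Head loss: ΔE = (y₂ − y₁)³/(4y₁y₂) = (0.931 − 0.155)³/(4×0.155×0.931) = 0.468/0.577 = 0.810 m.
Q = q·b = 0.877 × 1.11 = 0.973 m³/s. P = γ·Q·ΔE = 9.81 × 0.973 × 0.810 = 7.74 kW.

P = 7.74 kW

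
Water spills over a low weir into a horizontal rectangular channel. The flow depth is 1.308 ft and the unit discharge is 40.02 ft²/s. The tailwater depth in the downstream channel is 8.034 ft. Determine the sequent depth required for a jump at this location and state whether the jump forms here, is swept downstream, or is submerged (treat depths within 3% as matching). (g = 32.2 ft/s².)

y₂ = 8.091 ft; the jump forms here

V₁ = q/y₁ = 40.02/1.308 = 30.60 ft/s. Fr₁ = V₁/√(g·y₁) = 30.60/√(32.2×1.308) = 4.715.
By Bélanger, y₂/y₁ = ½[√(1 + 8Fr₁²) − 1] = ½[√178.81 − 1] = 6.186.
y₂ = 6.186 × 1.308 = 8.091 ft.
Tailwater y_tw = 8.034 ft: y_tw ≈ y₂, so the jump forms here.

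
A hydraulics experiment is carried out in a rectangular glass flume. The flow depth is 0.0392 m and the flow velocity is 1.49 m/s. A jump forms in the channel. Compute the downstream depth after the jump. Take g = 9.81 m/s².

y₂ = 0.115 m

Fr₁ = V₁/√(g·y₁) = 1.49/√(9.81×0.0392) = 2.40.
From the momentum equation for a rectangular channel, y₂/y₁ = ½[√(1 + 8Fr₁²) − 1] = ½[√47.19 − 1] = 2.93.
y₂ = 2.93 × 0.0392 = 0.115 m.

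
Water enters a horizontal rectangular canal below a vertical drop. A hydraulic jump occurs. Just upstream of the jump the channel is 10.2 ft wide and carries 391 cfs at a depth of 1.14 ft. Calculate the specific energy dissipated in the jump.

q = Q/b = 391/10.2 = 38.3 ft²/s; V₁ = q/y₁ = 33.6 ft/s. Fr₁ = V₁/√(g·y₁) = 5.55.
From the momentum equation for a rectangular channel, y₂/y₁ = ½[√(1 + 8Fr₁²) − 1] = ½[√247.4 − 1] = 7.36.
y₂ = 7.36 × 1.14 = 8.40 ft.
V₂ = q/y₂ = 38.3/8.40 = 4.57 ft/s. E₁ = y₁ + V₁²/2g = 18.7 ft; E₂ = y₂ + V₂²/2g = 8.72 ft. ΔE = E₁ − E₂ = 9.98 ft.

ΔE = 9.98 ft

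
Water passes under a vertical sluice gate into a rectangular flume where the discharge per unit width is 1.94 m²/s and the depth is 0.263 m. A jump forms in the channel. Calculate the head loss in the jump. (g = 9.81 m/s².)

V₁ = q/y₁ = 1.94/0.263 = 7.38 m/s. Fr₁ = V₁/√(g·y₁) = 7.38/√(9.81×0.263) = 4.59.
By Bélanger, y₂/y₁ = ½[√(1 + 8Fr₁²) − 1] = ½[√169.7 − 1] = 6.01.
y₂ = 6.01 × 0.263 = 1.58 m.
V₂ = q/y₂ = 1.94/1.58 = 1.23 m/s. E₁ = y₁ + V₁²/2g = 3.04 m; E₂ = y₂ + V₂²/2g = 1.66 m. ΔE = E₁ − E₂ = 1.38 m.

ΔE = 1.38 m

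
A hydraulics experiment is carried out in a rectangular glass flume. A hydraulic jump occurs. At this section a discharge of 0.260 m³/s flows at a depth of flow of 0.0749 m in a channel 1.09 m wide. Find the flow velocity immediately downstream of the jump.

q = Q/b = 0.260/1.09 = 0.239 m²/s; V₁ = q/y₁ = 3.18 m/s. Fr₁ = V₁/√(g·y₁) = 3.72.
By Bélanger, y₂/y₁ = ½[√(1 + 8Fr₁²) − 1] = ½[√111.4 − 1] = 4.78.
y₂ = 4.78 × 0.0749 = 0.358 m.
V₂ = q/y₂ = 0.239/0.358 = 0.667 m/s.

V₂ = 0.667 m/s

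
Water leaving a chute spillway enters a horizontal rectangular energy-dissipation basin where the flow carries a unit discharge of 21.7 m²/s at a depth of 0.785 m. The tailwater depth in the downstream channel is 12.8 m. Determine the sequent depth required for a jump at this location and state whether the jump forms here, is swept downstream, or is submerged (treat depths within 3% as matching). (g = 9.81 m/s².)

y₂ = 10.7 m; the jump is submerged

V₁ = q/y₁ = 21.7/0.785 = 27.6 m/s. Fr₁ = V₁/√(g·y₁) = 27.6/√(9.81×0.785) = 9.96.
Sequent-depth ratio: y₂/y₁ = ½[√(1 + 8Fr₁²) − 1] = ½[√794.8 − 1] = 13.6.
y₂ = 13.6 × 0.785 = 10.7 m.
Tailwater y_tw = 12.8 m: y_tw > y₂, so the jump is submerged.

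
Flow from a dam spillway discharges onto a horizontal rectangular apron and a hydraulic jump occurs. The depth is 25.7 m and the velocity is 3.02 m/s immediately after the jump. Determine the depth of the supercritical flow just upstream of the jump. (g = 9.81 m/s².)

y₁ = 1.74 m

Fr₂ = V₂/√(g·y₂) = 3.02/√(9.81×25.7) = 0.190.
From the momentum equation (using Fr₂), y₁/y₂ = ½[√(1 + 8Fr₂²) − 1] = ½[√1.289 − 1] = 0.0678.
y₁ = 0.0678 × 25.7 = 1.74 m.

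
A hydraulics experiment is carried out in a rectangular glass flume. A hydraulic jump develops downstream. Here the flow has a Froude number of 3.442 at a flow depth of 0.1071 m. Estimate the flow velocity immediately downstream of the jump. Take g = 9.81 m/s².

V₂ = 0.8031 m/s

Fr₁ = 3.442 (given).
From the momentum equation for a rectangular channel, y₂/y₁ = ½[√(1 + 8Fr₁²) − 1] = ½[√95.779 − 1] = 4.393.
y₂ = 4.393 × 0.1071 = 0.4705 m.
V₁ = Fr₁·√(g·y₁) = 3.442×√(9.81×0.1071) = 3.528 m/s; q = V₁·y₁ = 0.3779 m²/s.
V₂ = q/y₂ = 0.3779/0.4705 = 0.8031 m/s.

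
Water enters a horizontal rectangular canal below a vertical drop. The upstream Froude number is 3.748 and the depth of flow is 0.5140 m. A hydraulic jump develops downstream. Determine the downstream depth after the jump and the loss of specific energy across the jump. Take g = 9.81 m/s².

Fr₁ = 3.748 (given).
Sequent-depth ratio: y₂/y₁ = ½[√(1 + 8Fr₁²) − 1] = ½[√113.38 − 1] = 4.824.
y₂ = 4.824 × 0.5140 = 2.480 m.
Head loss: ΔE = (y₂ − y₁)³/(4y₁y₂) = (2.480 − 0.5140)³/(4×0.5140×2.480) = 7.594/5.098 = 1.490 m.

y₂ = 2.480 m; ΔE = 1.490 m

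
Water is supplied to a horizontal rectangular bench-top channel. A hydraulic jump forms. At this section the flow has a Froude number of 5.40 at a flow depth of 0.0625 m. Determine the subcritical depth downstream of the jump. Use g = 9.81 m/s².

Fr₁ = 5.40 (given).
Bélanger equation: y₂/y₁ = ½[√(1 + 8Fr₁²) − 1] = ½[√234.3 − 1] = 7.15.
y₂ = 7.15 × 0.0625 = 0.447 m.

y₂ = 0.447 m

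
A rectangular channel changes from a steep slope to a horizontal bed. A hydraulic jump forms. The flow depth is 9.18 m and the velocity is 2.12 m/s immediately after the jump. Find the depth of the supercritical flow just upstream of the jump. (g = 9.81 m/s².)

y₁ = 0.840 m

Fr₂ = V₂/√(g·y₂) = 2.12/√(9.81×9.18) = 0.223.
The Bélanger relation is symmetric: y₁/y₂ = ½[√(1 + 8Fr₂²) − 1] = ½[√1.399 − 1] = 0.0915.
y₁ = 0.0915 × 9.18 = 0.840 m.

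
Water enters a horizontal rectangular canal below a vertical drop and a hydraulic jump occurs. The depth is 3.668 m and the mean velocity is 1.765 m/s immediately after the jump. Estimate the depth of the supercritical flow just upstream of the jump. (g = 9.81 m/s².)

Fr₂ = V₂/√(g·y₂) = 1.765/√(9.81×3.668) = 0.2942.
The Bélanger relation is symmetric: y₁/y₂ = ½[√(1 + 8Fr₂²) − 1] = ½[√1.6926 − 1] = 0.1505.
y₁ = 0.1505 × 3.668 = 0.5520 m.

y₁ = 0.5520 m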